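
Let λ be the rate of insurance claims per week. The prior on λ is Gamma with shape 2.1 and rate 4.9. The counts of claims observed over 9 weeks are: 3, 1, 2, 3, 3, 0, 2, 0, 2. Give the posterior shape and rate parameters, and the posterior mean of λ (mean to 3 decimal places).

The Poisson likelihood adds the total count to the shape and the number of exposure periods to the rate. Here ∑xᵢ = 16 and n = 9, so shape 2.1→18.1 and rate 4.9→13.9.
E[λ | data] = 18.1/13.9 = 1.302.

Posterior: Gamma(shape=18.1, rate=13.9); mean ≈ 1.302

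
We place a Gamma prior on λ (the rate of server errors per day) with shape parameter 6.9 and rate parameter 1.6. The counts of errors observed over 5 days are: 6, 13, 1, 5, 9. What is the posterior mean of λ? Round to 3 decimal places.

Total count ∑xᵢ = 34 over n = 5 days.
Gamma is conjugate to the Poisson likelihood: posterior is Gamma(shape = 6.9+34 = 40.9, rate = 1.6+5 = 6.6).
E[λ | data] = 40.9/6.6 = 6.197.

Posterior mean ≈ 6.197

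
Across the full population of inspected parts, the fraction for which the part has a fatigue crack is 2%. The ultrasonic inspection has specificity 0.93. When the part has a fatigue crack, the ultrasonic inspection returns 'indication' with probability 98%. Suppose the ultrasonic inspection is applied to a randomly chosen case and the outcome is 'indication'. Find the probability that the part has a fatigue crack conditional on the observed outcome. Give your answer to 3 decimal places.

Write H for 'the part has a fatigue crack'. Prior odds H:¬H = 0.02/0.98 = 0.020408. For the 'indication' outcome, the likelihood ratio is 0.98/0.07 = 14.000.
Posterior odds = 0.020408 × 14.000 = 0.28571, so P(H|E) = 0.28571/(1+0.28571) = 0.222.

P(H | E) ≈ 0.222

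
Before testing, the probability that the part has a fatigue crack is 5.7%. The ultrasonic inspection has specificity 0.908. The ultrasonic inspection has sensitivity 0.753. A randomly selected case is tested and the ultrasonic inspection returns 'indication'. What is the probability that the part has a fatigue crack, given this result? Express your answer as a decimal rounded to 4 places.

Write H for 'the part has a fatigue crack'. Prior odds H:¬H = 0.057/0.943 = 0.060445. For the 'indication' outcome, the likelihood ratio is 0.753/0.092 = 8.1848.
Posterior odds = 0.060445 × 8.1848 = 0.49473, so P(H|E) = 0.49473/(1+0.49473) = 0.3310.

P(H | E) ≈ 0.3310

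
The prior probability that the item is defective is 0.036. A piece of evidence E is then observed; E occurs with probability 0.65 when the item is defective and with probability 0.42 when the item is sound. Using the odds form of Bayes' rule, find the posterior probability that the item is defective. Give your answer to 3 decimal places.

Posterior probability ≈ 0.055

Prior odds = 0.036/(1−0.036) = 0.037344. In log-odds, ln(0.037344) = -3.2876.
Add log likelihood ratio: ln(1.5476) = 0.43672.
Posterior log-odds = -2.8509, so posterior odds = exp(-2.8509) = 0.057795. Converting, P(H|E) = 0.057795/1.0578 = 0.055.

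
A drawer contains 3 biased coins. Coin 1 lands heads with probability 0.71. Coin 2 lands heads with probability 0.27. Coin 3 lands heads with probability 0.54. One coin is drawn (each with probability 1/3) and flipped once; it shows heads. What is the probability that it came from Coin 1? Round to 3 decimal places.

Tabulate prior·likelihood by source: [1] prior 0.333333, lik 0.71, product 0.2367; [2] prior 0.333333, lik 0.27, product 0.09000; [3] prior 0.333333, lik 0.54, product 0.1800.
Normalizing constant = 0.50667; the posterior for Coin 1 is its product over the sum, 0.2367/0.50667 = 0.467.

Posterior probability ≈ 0.467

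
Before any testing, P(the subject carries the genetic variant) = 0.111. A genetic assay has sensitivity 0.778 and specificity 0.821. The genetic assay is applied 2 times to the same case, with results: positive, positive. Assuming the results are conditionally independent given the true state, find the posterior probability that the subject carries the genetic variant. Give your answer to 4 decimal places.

Posterior P(H) ≈ 0.7023

With H the event that the subject carries the genetic variant, the joint likelihood of the observed sequence is P(data|H) = 0.778·0.778 = 0.60528 and P(data|¬H) = 0.179·0.179 = 0.032041.
Bayes: P(H|data) = 0.111·0.60528 / (0.111·0.60528 + 0.889·0.032041) = 0.067187/0.095671 = 0.7023.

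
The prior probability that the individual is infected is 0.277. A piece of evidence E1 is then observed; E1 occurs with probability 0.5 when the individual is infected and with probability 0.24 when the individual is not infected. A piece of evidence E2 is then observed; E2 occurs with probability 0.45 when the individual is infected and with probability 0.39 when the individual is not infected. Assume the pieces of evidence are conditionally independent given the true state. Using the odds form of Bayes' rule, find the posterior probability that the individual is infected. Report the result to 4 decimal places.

Prior odds = 0.277/(1−0.277) = 0.38313. In log-odds, ln(0.38313) = -0.95939.
Add log likelihood ratios: ln(2.0833) + ln(1.1538) = 0.87707.
Posterior log-odds = -0.082322, so posterior odds = exp(-0.082322) = 0.92098. Converting, P(H|E) = 0.92098/1.9210 = 0.4794.

Posterior probability ≈ 0.4794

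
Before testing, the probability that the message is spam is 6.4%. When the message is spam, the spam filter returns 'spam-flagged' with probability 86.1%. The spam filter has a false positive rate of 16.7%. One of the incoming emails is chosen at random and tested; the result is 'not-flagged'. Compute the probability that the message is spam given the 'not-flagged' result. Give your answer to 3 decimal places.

P(H | E) ≈ 0.011

Let H be the event that the message is spam. P(H) = 0.064, so P(¬H) = 0.936. With E the 'not-flagged' result, P(E|H) = 0.139 and P(E|¬H) = 0.833.
P(E) = 0.139·0.064 + 0.833·0.936 = 0.0088960 + 0.77969 = 0.78858.
By Bayes' theorem, P(H|E) = 0.0088960 / 0.78858 = 0.011.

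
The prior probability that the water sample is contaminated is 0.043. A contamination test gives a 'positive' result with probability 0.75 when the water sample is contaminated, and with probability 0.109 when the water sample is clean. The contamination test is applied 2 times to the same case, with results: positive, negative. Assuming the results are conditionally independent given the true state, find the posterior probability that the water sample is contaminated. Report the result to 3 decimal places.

Posterior P(H) ≈ 0.080

Let H be the event that the water sample is contaminated; start with P(H) = 0.043. P('positive'|H) = 0.75, P('positive'|¬H) = 0.109.
Update on result 1 ('positive'): P(H) ← 0.75·0.0430 / (0.75·0.0430 + 0.109·0.9570) = 0.032250/0.13656 = 0.2362.
Update on result 2 ('negative'): P(H) ← 0.25·0.2362 / (0.25·0.2362 + 0.891·0.7638) = 0.059039/0.73962 = 0.0798.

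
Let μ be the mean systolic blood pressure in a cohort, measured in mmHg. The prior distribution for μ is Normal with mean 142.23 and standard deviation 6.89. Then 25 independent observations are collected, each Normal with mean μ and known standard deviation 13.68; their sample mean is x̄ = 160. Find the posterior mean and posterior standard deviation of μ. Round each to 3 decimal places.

Prior precision 1/τ₀² = 1/6.89² = 0.0210650; data precision n/σ² = 25/13.68² = 0.133588.
Posterior precision = 0.0210650 + 0.133588 = 0.154653, giving posterior SD = 1/√0.154653 = 2.543.
Posterior mean = (0.0210650·142.23 + 0.133588·160) / 0.154653 = 157.580.

Posterior mean ≈ 157.580; posterior SD ≈ 2.543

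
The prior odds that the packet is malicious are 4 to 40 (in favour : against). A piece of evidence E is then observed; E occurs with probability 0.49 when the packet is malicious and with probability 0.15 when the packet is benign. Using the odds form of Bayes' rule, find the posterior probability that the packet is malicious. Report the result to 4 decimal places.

Prior odds = 4/40 = 0.10000.
Likelihood ratio for E = 0.49/0.15 = 3.2667.
Posterior odds = prior odds × LR = 0.32667.
Posterior probability = odds/(1+odds) = 0.32667/1.3267 = 0.2462.

Posterior probability ≈ 0.2462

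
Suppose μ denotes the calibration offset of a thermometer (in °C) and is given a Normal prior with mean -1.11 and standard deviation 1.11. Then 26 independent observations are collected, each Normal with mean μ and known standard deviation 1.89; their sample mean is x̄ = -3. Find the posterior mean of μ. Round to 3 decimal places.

Posterior mean ≈ -2.810

With known σ, the Normal prior is conjugate. Weight on the data is w = (n/σ²)/(n/σ² + 1/τ₀²) = 7.27863/(7.27863+0.811622) = 0.89968.
Posterior mean = w·x̄ + (1−w)·μ₀ = 0.89968·-3 + 0.10032·-1.11 = -2.810.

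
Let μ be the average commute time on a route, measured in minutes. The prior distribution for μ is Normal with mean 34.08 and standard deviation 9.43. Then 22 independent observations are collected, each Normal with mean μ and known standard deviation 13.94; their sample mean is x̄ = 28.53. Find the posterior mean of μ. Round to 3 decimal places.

Posterior mean ≈ 29.031

Prior precision 1/τ₀² = 1/9.43² = 0.0112454; data precision n/σ² = 22/13.94² = 0.113213.
Posterior precision = 0.0112454 + 0.113213 = 0.124459.
Posterior mean = (0.0112454·34.08 + 0.113213·28.53) / 0.124459 = 29.031.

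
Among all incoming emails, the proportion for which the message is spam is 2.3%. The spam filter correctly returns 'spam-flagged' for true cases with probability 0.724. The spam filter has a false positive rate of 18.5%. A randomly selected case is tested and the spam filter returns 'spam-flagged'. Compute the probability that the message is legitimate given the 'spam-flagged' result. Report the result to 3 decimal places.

P(¬H | E) ≈ 0.916

Write H for 'the message is spam'. Prior odds H:¬H = 0.023/0.977 = 0.023541. For the 'spam-flagged' outcome, the likelihood ratio is 0.724/0.185 = 3.9135.
Posterior odds = 0.023541 × 3.9135 = 0.092130, so P(H|E) = 0.092130/(1+0.092130) = 0.084. Then P(¬H|E) = 1 − 0.084 = 0.916.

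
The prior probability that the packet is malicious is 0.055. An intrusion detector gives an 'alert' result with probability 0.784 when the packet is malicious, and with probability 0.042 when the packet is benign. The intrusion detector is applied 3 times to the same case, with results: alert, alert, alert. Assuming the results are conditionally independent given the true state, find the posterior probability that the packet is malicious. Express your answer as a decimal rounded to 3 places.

Posterior P(H) ≈ 0.997

Let H be the event that the packet is malicious; start with P(H) = 0.055. P('alert'|H) = 0.784, P('alert'|¬H) = 0.042.
Update on result 1 ('alert'): P(H) ← 0.784·0.0550 / (0.784·0.0550 + 0.042·0.9450) = 0.043120/0.082810 = 0.5207.
Update on result 2 ('alert'): P(H) ← 0.784·0.5207 / (0.784·0.5207 + 0.042·0.4793) = 0.40824/0.42837 = 0.9530.
Update on result 3 ('alert'): P(H) ← 0.784·0.9530 / (0.784·0.9530 + 0.042·0.0470) = 0.74716/0.74913 = 0.9974.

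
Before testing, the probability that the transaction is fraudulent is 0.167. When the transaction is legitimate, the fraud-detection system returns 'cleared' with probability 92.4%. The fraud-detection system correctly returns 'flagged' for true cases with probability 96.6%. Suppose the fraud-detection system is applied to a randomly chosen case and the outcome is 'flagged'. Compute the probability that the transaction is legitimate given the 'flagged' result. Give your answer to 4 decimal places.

P(¬H | E) ≈ 0.2818

Let H be the event that the transaction is fraudulent. P(H) = 0.167, so P(¬H) = 0.833. With E the 'flagged' result, P(E|H) = 0.966 and P(E|¬H) = 0.076.
P(E) = 0.966·0.167 + 0.076·0.833 = 0.16132 + 0.063308 = 0.22463.
By Bayes' theorem, P(H|E) = 0.16132 / 0.22463 = 0.7182. Hence P(¬H|E) = 1 − 0.7182 = 0.2818.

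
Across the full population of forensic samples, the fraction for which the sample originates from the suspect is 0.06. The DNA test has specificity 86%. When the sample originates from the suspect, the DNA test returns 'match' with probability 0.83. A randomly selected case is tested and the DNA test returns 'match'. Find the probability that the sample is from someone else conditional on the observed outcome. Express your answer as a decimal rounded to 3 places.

Let H be the event that the sample originates from the suspect. P(H) = 0.06, so P(¬H) = 0.94. With E the 'match' result, P(E|H) = 0.83 and P(E|¬H) = 0.14.
P(E) = 0.83·0.06 + 0.14·0.94 = 0.049800 + 0.13160 = 0.18140.
By Bayes' theorem, P(H|E) = 0.049800 / 0.18140 = 0.275. Hence P(¬H|E) = 1 − 0.275 = 0.725.

P(¬H | E) ≈ 0.725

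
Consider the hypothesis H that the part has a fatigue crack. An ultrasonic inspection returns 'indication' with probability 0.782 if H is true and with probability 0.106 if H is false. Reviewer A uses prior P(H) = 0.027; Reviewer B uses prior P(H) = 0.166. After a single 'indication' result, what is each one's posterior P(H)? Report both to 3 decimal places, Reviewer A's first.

Reviewer A: 0.170; Reviewer B: 0.595

P('+'|H) = 0.782, P('+'|¬H) = 0.106.
Reviewer A: numerator 0.782·0.027 = 0.021114; evidence = 0.021114+0.106·0.973 = 0.12425; posterior = 0.170.
Reviewer B: numerator 0.782·0.166 = 0.12981; evidence = 0.12981+0.106·0.834 = 0.21822; posterior = 0.595.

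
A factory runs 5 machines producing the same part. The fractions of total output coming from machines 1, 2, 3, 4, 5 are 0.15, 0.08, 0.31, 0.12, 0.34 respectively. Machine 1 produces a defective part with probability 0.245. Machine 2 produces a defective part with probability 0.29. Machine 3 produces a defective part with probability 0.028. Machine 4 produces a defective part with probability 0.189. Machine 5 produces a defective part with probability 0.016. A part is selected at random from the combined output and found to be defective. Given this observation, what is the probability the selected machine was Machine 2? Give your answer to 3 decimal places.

P(defective|M1) = 0.245; P(defective|M2) = 0.29; P(defective|M3) = 0.028; P(defective|M4) = 0.189; P(defective|M5) = 0.016.
Prior × likelihood for each source: 0.15·0.245=0.03675, 0.08·0.29=0.02320, 0.31·0.028=0.008680, 0.12·0.189=0.02268, 0.34·0.016=0.005440. Summing gives P(defective) = 0.096750.
P(Machine 2 | defective) = 0.02320 / 0.096750 = 0.240.

Posterior probability ≈ 0.240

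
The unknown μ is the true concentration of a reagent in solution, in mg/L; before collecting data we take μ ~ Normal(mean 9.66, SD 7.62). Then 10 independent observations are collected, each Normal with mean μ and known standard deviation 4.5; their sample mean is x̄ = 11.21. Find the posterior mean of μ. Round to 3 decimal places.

With known σ, the Normal prior is conjugate. Weight on the data is w = (n/σ²)/(n/σ² + 1/τ₀²) = 0.493827/(0.493827+0.0172223) = 0.96630.
Posterior mean = w·x̄ + (1−w)·μ₀ = 0.96630·11.21 + 0.033700·9.66 = 11.158.

Posterior mean ≈ 11.158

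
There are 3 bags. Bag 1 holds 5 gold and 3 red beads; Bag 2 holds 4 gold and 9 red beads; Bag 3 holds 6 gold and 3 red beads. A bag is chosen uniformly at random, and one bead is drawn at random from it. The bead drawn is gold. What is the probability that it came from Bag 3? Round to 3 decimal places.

Posterior probability ≈ 0.417

P(gold|Bag 1) = 0.625; P(gold|Bag 2) = 0.3077; P(gold|Bag 3) = 0.6667.
Prior × likelihood for each source: 0.333333·0.625=0.2083, 0.333333·0.3077=0.1026, 0.333333·0.6667=0.2222. Summing gives P(gold) = 0.53312.
P(Bag 3 | gold) = 0.2222 / 0.53312 = 0.417.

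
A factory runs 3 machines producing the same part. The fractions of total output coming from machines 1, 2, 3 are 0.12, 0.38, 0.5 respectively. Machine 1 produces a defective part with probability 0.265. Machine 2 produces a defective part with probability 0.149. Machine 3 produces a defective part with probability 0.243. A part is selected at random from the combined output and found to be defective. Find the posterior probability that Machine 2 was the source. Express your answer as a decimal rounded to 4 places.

Tabulate prior·likelihood by source: [1] prior 0.12, lik 0.265, product 0.03180; [2] prior 0.38, lik 0.149, product 0.05662; [3] prior 0.5, lik 0.243, product 0.1215.
Normalizing constant = 0.20992; the posterior for Machine 2 is its product over the sum, 0.05662/0.20992 = 0.2697.

Posterior probability ≈ 0.2697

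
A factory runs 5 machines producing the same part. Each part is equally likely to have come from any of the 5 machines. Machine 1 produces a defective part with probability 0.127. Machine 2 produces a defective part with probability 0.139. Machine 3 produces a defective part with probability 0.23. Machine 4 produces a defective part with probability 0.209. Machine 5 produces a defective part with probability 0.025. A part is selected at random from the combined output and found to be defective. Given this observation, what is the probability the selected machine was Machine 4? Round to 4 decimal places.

P(defective|M1) = 0.127; P(defective|M2) = 0.139; P(defective|M3) = 0.23; P(defective|M4) = 0.209; P(defective|M5) = 0.025.
Prior × likelihood for each source: 0.2·0.127=0.02540, 0.2·0.139=0.02780, 0.2·0.23=0.04600, 0.2·0.209=0.04180, 0.2·0.025=0.005000. Summing gives P(defective) = 0.14600.
P(Machine 4 | defective) = 0.04180 / 0.14600 = 0.2863.

Posterior probability ≈ 0.2863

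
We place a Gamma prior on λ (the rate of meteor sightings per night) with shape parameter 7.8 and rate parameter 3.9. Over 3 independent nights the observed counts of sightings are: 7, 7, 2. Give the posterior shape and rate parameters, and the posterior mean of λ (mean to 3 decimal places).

Posterior: Gamma(shape=23.8, rate=6.9); mean ≈ 3.449

The Poisson likelihood adds the total count to the shape and the number of exposure periods to the rate. Here ∑xᵢ = 16 and n = 3, so shape 7.8→23.8 and rate 3.9→6.9.
Posterior mean = shape/rate = 23.8/6.9 = 3.449.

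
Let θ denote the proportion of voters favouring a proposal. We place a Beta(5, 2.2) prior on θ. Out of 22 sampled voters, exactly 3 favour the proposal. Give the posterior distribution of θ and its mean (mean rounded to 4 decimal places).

Posterior: Beta(8, 21.2); mean ≈ 0.2740

The binomial likelihood is conjugate to the Beta prior: with 3 successes and 19 failures, the posterior is Beta(5+3, 2.2+19) = Beta(8, 21.2).
Posterior mean = α/(α+β) = 8/29.2 = 0.2740.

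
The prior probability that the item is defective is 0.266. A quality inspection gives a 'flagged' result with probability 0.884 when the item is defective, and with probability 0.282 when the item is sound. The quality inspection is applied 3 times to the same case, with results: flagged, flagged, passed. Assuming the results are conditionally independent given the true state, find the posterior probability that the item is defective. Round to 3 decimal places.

Let H be the event that the item is defective; start with P(H) = 0.266. P('flagged'|H) = 0.884, P('flagged'|¬H) = 0.282.
Update on result 1 ('flagged'): P(H) ← 0.884·0.2660 / (0.884·0.2660 + 0.282·0.7340) = 0.23514/0.44213 = 0.5318.
Update on result 2 ('flagged'): P(H) ← 0.884·0.5318 / (0.884·0.5318 + 0.282·0.4682) = 0.47015/0.60217 = 0.7808.
Update on result 3 ('passed'): P(H) ← 0.116·0.7808 / (0.116·0.7808 + 0.718·0.2192) = 0.090568/0.24798 = 0.3652.

Posterior P(H) ≈ 0.365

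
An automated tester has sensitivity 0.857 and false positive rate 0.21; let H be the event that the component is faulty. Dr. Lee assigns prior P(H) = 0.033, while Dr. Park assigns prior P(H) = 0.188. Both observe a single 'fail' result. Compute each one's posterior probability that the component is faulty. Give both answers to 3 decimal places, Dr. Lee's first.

Dr. Lee: 0.122; Dr. Park: 0.486

The likelihood ratio for a 'fail' result is 0.857/0.21 = 4.0810.
Dr. Lee: prior odds 0.033/0.967 = 0.034126; posterior odds 0.13927; posterior probability 0.122.
Dr. Park: prior odds 0.188/0.812 = 0.23153; posterior odds 0.94485; posterior probability 0.486.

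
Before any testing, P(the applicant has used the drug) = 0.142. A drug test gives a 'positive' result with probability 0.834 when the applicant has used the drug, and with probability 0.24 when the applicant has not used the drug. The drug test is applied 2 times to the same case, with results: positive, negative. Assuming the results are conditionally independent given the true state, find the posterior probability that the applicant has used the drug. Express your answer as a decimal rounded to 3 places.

Posterior P(H) ≈ 0.112

With H the event that the applicant has used the drug, the joint likelihood of the observed sequence is P(data|H) = 0.834·0.166 = 0.13844 and P(data|¬H) = 0.24·0.76 = 0.18240.
Bayes: P(H|data) = 0.142·0.13844 / (0.142·0.13844 + 0.858·0.18240) = 0.019659/0.17616 = 0.1116.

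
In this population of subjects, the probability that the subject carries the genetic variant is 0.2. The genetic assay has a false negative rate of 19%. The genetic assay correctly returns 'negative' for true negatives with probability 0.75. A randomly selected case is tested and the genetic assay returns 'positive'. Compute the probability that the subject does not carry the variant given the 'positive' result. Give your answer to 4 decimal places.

Write H for 'the subject carries the genetic variant'. Prior odds H:¬H = 0.2/0.8 = 0.25000. For the 'positive' outcome, the likelihood ratio is 0.81/0.25 = 3.2400.
Posterior odds = 0.25000 × 3.2400 = 0.81000, so P(H|E) = 0.81000/(1+0.81000) = 0.4475. Then P(¬H|E) = 1 − 0.4475 = 0.5525.

P(¬H | E) ≈ 0.5525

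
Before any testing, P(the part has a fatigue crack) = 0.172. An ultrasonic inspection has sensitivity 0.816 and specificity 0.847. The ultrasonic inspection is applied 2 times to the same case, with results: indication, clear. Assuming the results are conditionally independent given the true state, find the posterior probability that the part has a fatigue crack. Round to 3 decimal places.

Posterior P(H) ≈ 0.194

Let H be the event that the part has a fatigue crack; start with P(H) = 0.172. P('indication'|H) = 0.816, P('indication'|¬H) = 0.153.
Update on result 1 ('indication'): P(H) ← 0.816·0.1720 / (0.816·0.1720 + 0.153·0.8280) = 0.14035/0.26704 = 0.5256.
Update on result 2 ('clear'): P(H) ← 0.184·0.5256 / (0.184·0.5256 + 0.847·0.4744) = 0.096709/0.49853 = 0.1940.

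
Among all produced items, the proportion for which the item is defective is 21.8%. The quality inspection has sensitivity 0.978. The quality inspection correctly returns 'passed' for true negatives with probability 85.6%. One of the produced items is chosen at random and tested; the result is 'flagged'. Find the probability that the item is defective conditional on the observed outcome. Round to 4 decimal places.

P(H | E) ≈ 0.6544

Write H for 'the item is defective'. Prior odds H:¬H = 0.218/0.782 = 0.27877. For the 'flagged' outcome, the likelihood ratio is 0.978/0.144 = 6.7917.
Posterior odds = 0.27877 × 6.7917 = 1.8933, so P(H|E) = 1.8933/(1+1.8933) = 0.6544.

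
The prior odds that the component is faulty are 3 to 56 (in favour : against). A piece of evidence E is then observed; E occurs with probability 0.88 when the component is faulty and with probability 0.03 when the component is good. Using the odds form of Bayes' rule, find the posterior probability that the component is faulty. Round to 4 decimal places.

Prior odds = 3/56 = 0.053571.
Likelihood ratio for E = 0.88/0.03 = 29.333.
Posterior odds = prior odds × LR = 1.5714.
Posterior probability = odds/(1+odds) = 1.5714/2.5714 = 0.6111.

Posterior probability ≈ 0.6111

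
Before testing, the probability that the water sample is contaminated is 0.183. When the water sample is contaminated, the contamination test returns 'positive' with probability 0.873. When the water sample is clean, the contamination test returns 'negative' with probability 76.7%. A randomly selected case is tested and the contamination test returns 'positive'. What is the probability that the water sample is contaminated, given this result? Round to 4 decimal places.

P(H | E) ≈ 0.4563

Write H for 'the water sample is contaminated'. Prior odds H:¬H = 0.183/0.817 = 0.22399. For the 'positive' outcome, the likelihood ratio is 0.873/0.233 = 3.7468.
Posterior odds = 0.22399 × 3.7468 = 0.83924, so P(H|E) = 0.83924/(1+0.83924) = 0.4563.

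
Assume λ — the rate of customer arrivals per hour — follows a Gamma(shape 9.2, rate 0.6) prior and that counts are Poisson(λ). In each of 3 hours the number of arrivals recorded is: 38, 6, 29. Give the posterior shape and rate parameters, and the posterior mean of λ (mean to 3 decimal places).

The Poisson likelihood adds the total count to the shape and the number of exposure periods to the rate. Here ∑xᵢ = 73 and n = 3, so shape 9.2→82.2 and rate 0.6→3.6.
Posterior mean = shape/rate = 82.2/3.6 = 22.833.

Posterior: Gamma(shape=82.2, rate=3.6); mean ≈ 22.833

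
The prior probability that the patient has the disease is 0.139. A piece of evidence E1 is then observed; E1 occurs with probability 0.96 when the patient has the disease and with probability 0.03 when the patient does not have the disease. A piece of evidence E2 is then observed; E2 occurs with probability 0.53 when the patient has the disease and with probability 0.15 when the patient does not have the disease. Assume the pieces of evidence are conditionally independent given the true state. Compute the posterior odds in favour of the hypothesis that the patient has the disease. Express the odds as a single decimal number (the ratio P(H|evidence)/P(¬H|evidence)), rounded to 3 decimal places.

Prior odds = 0.139/(1−0.139) = 0.16144.
Likelihood ratio for E1 = 0.96/0.03 = 32.000.
Likelihood ratio for E2 = 0.53/0.15 = 3.5333.
Posterior odds = prior odds × LR₁ × LR₂ = 18.254.

Posterior odds ≈ 18.254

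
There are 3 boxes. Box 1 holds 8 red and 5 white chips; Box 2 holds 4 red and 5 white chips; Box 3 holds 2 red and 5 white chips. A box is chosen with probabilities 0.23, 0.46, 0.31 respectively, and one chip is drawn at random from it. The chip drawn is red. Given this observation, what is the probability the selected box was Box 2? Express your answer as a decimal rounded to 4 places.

Tabulate prior·likelihood by source: [1] prior 0.23, lik 0.6154, product 0.1415; [2] prior 0.46, lik 0.4444, product 0.2044; [3] prior 0.31, lik 0.2857, product 0.08857.
Normalizing constant = 0.43455; the posterior for Box 2 is its product over the sum, 0.2044/0.43455 = 0.4705.

Posterior probability ≈ 0.4705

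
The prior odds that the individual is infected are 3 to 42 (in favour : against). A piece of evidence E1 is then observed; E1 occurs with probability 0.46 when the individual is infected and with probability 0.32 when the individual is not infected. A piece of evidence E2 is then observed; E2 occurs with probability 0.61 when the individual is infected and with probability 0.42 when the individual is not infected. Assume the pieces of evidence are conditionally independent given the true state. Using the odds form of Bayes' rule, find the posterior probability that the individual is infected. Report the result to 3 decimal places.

Posterior probability ≈ 0.130

Prior odds = 3/42 = 0.071429.
Likelihood ratio for E1 = 0.46/0.32 = 1.4375.
Likelihood ratio for E2 = 0.61/0.42 = 1.4524.
Posterior odds = prior odds × LR₁ × LR₂ = 0.14913.
Posterior probability = odds/(1+odds) = 0.14913/1.1491 = 0.130.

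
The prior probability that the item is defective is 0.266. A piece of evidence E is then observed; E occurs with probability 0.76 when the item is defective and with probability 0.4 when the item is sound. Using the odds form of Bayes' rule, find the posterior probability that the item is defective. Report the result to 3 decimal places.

Posterior probability ≈ 0.408

Prior odds = 0.266/(1−0.266) = 0.36240.
Likelihood ratio for E = 0.76/0.4 = 1.9000.
Posterior odds = prior odds × LR = 0.68856.
Posterior probability = odds/(1+odds) = 0.68856/1.6886 = 0.408.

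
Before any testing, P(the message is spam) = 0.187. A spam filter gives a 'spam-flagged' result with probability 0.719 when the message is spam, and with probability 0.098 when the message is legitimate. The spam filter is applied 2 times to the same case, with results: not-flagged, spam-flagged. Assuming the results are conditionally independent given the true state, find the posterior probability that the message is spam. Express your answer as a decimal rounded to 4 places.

Let H be the event that the message is spam; start with P(H) = 0.187. P('spam-flagged'|H) = 0.719, P('spam-flagged'|¬H) = 0.098.
Update on result 1 ('not-flagged'): P(H) ← 0.281·0.1870 / (0.281·0.1870 + 0.902·0.8130) = 0.052547/0.78587 = 0.0669.
Update on result 2 ('spam-flagged'): P(H) ← 0.719·0.0669 / (0.719·0.0669 + 0.098·0.9331) = 0.048076/0.13952 = 0.3446.

Posterior P(H) ≈ 0.3446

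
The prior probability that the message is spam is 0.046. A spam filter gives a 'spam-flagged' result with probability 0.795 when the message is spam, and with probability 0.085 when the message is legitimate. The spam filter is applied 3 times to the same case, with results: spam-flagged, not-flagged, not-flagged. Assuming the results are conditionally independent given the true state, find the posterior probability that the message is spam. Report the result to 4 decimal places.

Posterior P(H) ≈ 0.0221

With H the event that the message is spam, the joint likelihood of the observed sequence is P(data|H) = 0.795·0.205·0.205 = 0.033410 and P(data|¬H) = 0.085·0.915·0.915 = 0.071164.
Bayes: P(H|data) = 0.046·0.033410 / (0.046·0.033410 + 0.954·0.071164) = 0.0015369/0.069427 = 0.0221.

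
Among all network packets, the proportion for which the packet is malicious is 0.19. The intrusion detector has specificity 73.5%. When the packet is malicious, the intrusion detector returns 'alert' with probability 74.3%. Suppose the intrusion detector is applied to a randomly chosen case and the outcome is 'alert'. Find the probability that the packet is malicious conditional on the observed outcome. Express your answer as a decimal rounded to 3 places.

Write H for 'the packet is malicious'. Prior odds H:¬H = 0.19/0.81 = 0.23457. For the 'alert' outcome, the likelihood ratio is 0.743/0.265 = 2.8038.
Posterior odds = 0.23457 × 2.8038 = 0.65768, so P(H|E) = 0.65768/(1+0.65768) = 0.397.

P(H | E) ≈ 0.397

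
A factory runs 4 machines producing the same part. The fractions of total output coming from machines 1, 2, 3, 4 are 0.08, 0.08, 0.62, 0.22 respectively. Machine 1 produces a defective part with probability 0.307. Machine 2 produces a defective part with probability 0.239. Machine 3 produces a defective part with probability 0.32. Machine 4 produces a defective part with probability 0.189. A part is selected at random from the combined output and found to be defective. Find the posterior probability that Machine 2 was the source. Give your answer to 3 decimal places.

Posterior probability ≈ 0.067

P(defective|M1) = 0.307; P(defective|M2) = 0.239; P(defective|M3) = 0.32; P(defective|M4) = 0.189.
Prior × likelihood for each source: 0.08·0.307=0.02456, 0.08·0.239=0.01912, 0.62·0.32=0.1984, 0.22·0.189=0.04158. Summing gives P(defective) = 0.28366.
P(Machine 2 | defective) = 0.01912 / 0.28366 = 0.067.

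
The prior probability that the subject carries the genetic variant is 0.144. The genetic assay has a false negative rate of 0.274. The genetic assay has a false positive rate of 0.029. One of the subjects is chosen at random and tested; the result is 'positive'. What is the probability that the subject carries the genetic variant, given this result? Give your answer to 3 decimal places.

Let H be the event that the subject carries the genetic variant. P(H) = 0.144, so P(¬H) = 0.856. With E the 'positive' result, P(E|H) = 0.726 and P(E|¬H) = 0.029.
P(E) = 0.726·0.144 + 0.029·0.856 = 0.10454 + 0.024824 = 0.12937.
By Bayes' theorem, P(H|E) = 0.10454 / 0.12937 = 0.808.

P(H | E) ≈ 0.808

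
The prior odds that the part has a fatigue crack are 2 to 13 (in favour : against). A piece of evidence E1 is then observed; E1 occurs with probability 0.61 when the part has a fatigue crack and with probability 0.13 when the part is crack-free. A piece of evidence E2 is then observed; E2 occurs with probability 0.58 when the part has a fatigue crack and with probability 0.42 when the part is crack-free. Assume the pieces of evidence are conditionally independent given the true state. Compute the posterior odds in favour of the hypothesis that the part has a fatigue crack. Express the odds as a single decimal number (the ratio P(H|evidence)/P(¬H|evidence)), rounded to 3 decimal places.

Posterior odds ≈ 0.997

Prior odds = 2/13 = 0.15385.
Likelihood ratio for E1 = 0.61/0.13 = 4.6923.
Likelihood ratio for E2 = 0.58/0.42 = 1.3810.
Posterior odds = prior odds × LR₁ × LR₂ = 0.99690.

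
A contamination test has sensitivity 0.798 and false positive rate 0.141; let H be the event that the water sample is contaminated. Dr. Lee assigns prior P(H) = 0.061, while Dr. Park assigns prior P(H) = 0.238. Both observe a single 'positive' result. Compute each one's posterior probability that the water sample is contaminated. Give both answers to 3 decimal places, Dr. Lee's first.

Dr. Lee: 0.269; Dr. Park: 0.639

The likelihood ratio for a 'positive' result is 0.798/0.141 = 5.6596.
Dr. Lee: prior odds 0.061/0.939 = 0.064963; posterior odds 0.36766; posterior probability 0.269.
Dr. Park: prior odds 0.238/0.762 = 0.31234; posterior odds 1.7677; posterior probability 0.639.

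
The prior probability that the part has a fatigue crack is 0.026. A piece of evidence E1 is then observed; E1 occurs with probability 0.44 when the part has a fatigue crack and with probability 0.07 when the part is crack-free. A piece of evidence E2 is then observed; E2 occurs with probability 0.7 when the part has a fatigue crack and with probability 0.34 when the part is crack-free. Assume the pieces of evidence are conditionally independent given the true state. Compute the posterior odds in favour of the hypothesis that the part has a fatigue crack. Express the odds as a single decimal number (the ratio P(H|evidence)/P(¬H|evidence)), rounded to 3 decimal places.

Posterior odds ≈ 0.345

Prior odds = 0.026/(1−0.026) = 0.026694.
Likelihood ratio for E1 = 0.44/0.07 = 6.2857.
Likelihood ratio for E2 = 0.7/0.34 = 2.0588.
Posterior odds = prior odds × LR₁ × LR₂ = 0.34545.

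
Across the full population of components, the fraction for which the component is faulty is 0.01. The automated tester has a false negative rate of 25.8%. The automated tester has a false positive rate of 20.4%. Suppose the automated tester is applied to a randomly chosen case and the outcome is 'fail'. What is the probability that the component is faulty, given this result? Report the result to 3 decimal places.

P(H | E) ≈ 0.035

Write H for 'the component is faulty'. Prior odds H:¬H = 0.01/0.99 = 0.010101. For the 'fail' outcome, the likelihood ratio is 0.742/0.204 = 3.6373.
Posterior odds = 0.010101 × 3.6373 = 0.036740, so P(H|E) = 0.036740/(1+0.036740) = 0.035.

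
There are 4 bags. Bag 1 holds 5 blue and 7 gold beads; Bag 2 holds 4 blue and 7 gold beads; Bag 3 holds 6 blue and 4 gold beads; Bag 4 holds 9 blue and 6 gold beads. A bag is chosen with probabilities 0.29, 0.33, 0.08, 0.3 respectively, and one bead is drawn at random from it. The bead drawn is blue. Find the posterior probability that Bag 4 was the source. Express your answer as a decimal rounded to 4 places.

P(blue|Bag 1) = 0.4167; P(blue|Bag 2) = 0.3636; P(blue|Bag 3) = 0.6; P(blue|Bag 4) = 0.6.
Prior × likelihood for each source: 0.29·0.4167=0.1208, 0.33·0.3636=0.1200, 0.08·0.6=0.04800, 0.3·0.6=0.1800. Summing gives P(blue) = 0.46883.
P(Bag 4 | blue) = 0.1800 / 0.46883 = 0.3839.

Posterior probability ≈ 0.3839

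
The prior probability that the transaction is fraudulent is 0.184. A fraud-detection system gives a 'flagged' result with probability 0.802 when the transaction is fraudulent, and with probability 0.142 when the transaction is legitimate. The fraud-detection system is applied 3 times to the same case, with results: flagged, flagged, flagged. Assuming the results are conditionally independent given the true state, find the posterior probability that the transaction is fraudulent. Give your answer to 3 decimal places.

Let H be the event that the transaction is fraudulent; start with P(H) = 0.184. P('flagged'|H) = 0.802, P('flagged'|¬H) = 0.142.
Update on result 1 ('flagged'): P(H) ← 0.802·0.1840 / (0.802·0.1840 + 0.142·0.8160) = 0.14757/0.26344 = 0.5602.
Update on result 2 ('flagged'): P(H) ← 0.802·0.5602 / (0.802·0.5602 + 0.142·0.4398) = 0.44925/0.51170 = 0.8779.
Update on result 3 ('flagged'): P(H) ← 0.802·0.8779 / (0.802·0.8779 + 0.142·0.1221) = 0.70411/0.72144 = 0.9760.

Posterior P(H) ≈ 0.976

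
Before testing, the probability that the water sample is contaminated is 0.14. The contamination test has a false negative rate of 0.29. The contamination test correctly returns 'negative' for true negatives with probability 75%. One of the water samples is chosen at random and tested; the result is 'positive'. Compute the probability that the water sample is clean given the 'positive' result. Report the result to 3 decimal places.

P(¬H | E) ≈ 0.684

Let H be the event that the water sample is contaminated. P(H) = 0.14, so P(¬H) = 0.86. With E the 'positive' result, P(E|H) = 0.71 and P(E|¬H) = 0.25.
P(E) = 0.71·0.14 + 0.25·0.86 = 0.099400 + 0.21500 = 0.31440.
By Bayes' theorem, P(H|E) = 0.099400 / 0.31440 = 0.316. Hence P(¬H|E) = 1 − 0.316 = 0.684.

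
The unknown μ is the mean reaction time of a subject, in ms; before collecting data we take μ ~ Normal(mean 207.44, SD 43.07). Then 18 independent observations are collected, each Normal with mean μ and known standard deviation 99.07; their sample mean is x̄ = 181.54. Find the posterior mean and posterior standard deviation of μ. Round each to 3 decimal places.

Prior precision 1/τ₀² = 1/43.07² = 0.00053908; data precision n/σ² = 18/99.07² = 0.00183395.
Posterior precision = 0.00053908 + 0.00183395 = 0.00237303, giving posterior SD = 1/√0.00237303 = 20.528.
Posterior mean = (0.00053908·207.44 + 0.00183395·181.54) / 0.00237303 = 187.424.

Posterior mean ≈ 187.424; posterior SD ≈ 20.528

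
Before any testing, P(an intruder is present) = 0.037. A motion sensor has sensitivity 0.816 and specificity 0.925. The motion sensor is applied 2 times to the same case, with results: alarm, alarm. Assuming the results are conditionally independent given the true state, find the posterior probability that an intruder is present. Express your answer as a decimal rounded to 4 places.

Posterior P(H) ≈ 0.8198

Let H be the event that an intruder is present; start with P(H) = 0.037. P('alarm'|H) = 0.816, P('alarm'|¬H) = 0.075.
Update on result 1 ('alarm'): P(H) ← 0.816·0.0370 / (0.816·0.0370 + 0.075·0.9630) = 0.030192/0.10242 = 0.2948.
Update on result 2 ('alarm'): P(H) ← 0.816·0.2948 / (0.816·0.2948 + 0.075·0.7052) = 0.24055/0.29344 = 0.8198.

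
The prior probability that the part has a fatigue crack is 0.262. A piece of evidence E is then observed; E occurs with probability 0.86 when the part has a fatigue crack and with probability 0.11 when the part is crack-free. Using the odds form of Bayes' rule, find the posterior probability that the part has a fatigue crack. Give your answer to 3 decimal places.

Posterior probability ≈ 0.735

Prior odds = 0.262/(1−0.262) = 0.35501. In log-odds, ln(0.35501) = -1.0356.
Add log likelihood ratio: ln(7.8182) = 2.0565.
Posterior log-odds = 1.0209, so posterior odds = exp(1.0209) = 2.7756. Converting, P(H|E) = 2.7756/3.7756 = 0.735.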